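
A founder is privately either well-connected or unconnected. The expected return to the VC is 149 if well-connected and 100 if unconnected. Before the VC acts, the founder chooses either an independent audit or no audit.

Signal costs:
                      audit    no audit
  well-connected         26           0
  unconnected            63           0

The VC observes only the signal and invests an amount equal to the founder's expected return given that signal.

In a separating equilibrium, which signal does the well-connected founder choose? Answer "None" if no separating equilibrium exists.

audit

Try well-connected → audit, unconnected → no audit:
  If types separate, audit earns payment 149 and no audit earns 100.
  Well-connected: audit gives 149 − 26 = 123; no audit gives 100 − 0 = 100. No deviation. ✓
  Unconnected: no audit gives 100 − 0 = 100; audit gives 149 − 63 = 86. No deviation. ✓
Both hold — the well-connected type sends audit.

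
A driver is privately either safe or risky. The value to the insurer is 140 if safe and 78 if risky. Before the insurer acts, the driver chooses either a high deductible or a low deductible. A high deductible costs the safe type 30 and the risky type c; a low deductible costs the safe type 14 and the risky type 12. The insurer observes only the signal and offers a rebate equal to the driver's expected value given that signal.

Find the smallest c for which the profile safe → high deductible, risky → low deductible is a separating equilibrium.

Under separation: high deductible → safe (pays 140); low deductible → risky (pays 78).
Safe: 140 − 30 = 110 ≥ 78 − 14 = 64. Holds regardless of c. ✓
Risky: 78 − 12 ≥ 140 − c, so c ≥ 140 − 66 = 74.

74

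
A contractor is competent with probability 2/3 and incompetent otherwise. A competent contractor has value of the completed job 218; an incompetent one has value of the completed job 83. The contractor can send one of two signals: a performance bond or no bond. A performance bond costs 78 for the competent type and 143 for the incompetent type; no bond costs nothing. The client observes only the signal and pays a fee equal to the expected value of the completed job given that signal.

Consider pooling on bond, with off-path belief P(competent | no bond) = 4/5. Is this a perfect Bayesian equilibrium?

At the pooled signal (bond) the client holds the prior 2/3 and pays 2/3·218 + 1/3·83 = 173. Off-path (no bond) belief 4/5 gives 4/5·218 + 1/5·83 = 191.
Competent: bond gives 173 − 78 = 95; no bond gives 191 − 0 = 191. Deviates. ✗
Incompetent: bond gives 173 − 143 = 30; no bond gives 191 − 0 = 191. Deviates. ✗

No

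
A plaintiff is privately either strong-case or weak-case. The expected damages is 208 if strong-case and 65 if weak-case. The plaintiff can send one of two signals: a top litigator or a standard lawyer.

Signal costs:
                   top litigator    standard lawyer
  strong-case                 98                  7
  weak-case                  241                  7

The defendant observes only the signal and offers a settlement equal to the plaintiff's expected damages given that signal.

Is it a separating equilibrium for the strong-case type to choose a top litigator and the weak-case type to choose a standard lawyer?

Yes

If types separate, top litigator earns payment 208 and standard lawyer earns 65.
Strong-case: top litigator gives 208 − 98 = 110; standard lawyer gives 65 − 7 = 58. No deviation. ✓
Weak-case: standard lawyer gives 65 − 7 = 58; top litigator gives 208 − 241 = -33. No deviation. ✓
Both incentive constraints hold.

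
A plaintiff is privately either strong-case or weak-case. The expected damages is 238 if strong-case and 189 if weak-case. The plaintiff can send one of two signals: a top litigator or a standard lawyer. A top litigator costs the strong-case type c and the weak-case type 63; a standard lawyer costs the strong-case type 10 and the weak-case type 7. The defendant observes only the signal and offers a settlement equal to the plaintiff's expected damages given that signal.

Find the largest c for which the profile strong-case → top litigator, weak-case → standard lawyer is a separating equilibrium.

59

Under separation: top litigator → strong-case (pays 238); standard lawyer → weak-case (pays 189).
Weak-case: 189 − 7 = 182 ≥ 238 − 63 = 175. Holds regardless of c. ✓
Strong-case: 238 − c ≥ 189 − 10, so c ≤ 238 − 179 = 59.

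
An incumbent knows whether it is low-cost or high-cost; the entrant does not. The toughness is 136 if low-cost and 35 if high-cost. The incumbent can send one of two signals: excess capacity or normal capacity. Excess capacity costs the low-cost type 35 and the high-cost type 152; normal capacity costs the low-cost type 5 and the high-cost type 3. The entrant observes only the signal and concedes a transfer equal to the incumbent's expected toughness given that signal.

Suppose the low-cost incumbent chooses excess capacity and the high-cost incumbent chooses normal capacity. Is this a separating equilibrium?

Yes

If types separate, excess capacity earns payment 136 and normal capacity earns 35.
Low-cost: excess capacity gives 136 − 35 = 101; normal capacity gives 35 − 5 = 30. No deviation. ✓
High-cost: normal capacity gives 35 − 3 = 32; excess capacity gives 136 − 152 = -16. No deviation. ✓
Neither type gains from mimicking the other.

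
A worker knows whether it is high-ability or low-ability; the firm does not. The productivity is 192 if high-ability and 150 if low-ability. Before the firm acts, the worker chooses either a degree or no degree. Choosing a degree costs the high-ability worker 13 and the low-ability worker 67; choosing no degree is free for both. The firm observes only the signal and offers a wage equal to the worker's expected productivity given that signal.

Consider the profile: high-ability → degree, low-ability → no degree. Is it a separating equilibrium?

If types separate, degree earns payment 192 and no degree earns 150.
High-ability: degree gives 192 − 13 = 179; no degree gives 150 − 0 = 150. No deviation. ✓
Low-ability: no degree gives 150 − 0 = 150; degree gives 192 − 67 = 125. No deviation. ✓
Neither type gains from mimicking the other.

Yes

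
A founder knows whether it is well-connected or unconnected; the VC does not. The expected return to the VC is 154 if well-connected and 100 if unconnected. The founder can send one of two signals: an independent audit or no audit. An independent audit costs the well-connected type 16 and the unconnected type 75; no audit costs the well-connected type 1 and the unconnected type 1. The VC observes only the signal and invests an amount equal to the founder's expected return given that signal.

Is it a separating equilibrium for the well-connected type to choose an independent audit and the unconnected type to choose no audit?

Under separation the VC infers type exactly: audit → well-connected (pays 154), no audit → unconnected (pays 100).
Well-connected: audit gives 154 − 16 = 138; no audit gives 100 − 1 = 99. No deviation. ✓
Unconnected: no audit gives 100 − 1 = 99; audit gives 154 − 75 = 79. No deviation. ✓
Neither type gains from mimicking the other.

Yes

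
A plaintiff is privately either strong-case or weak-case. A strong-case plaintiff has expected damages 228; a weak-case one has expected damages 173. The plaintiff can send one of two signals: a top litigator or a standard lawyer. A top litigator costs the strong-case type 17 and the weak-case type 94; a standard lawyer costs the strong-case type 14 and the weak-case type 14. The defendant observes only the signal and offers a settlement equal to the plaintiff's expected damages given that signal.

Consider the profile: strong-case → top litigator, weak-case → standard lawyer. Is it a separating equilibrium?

Yes

If types separate, top litigator earns payment 228 and standard lawyer earns 173.
Strong-case: top litigator gives 228 − 17 = 211; standard lawyer gives 173 − 14 = 159. No deviation. ✓
Weak-case: standard lawyer gives 173 − 14 = 159; top litigator gives 228 − 94 = 134. No deviation. ✓
Neither type gains from mimicking the other.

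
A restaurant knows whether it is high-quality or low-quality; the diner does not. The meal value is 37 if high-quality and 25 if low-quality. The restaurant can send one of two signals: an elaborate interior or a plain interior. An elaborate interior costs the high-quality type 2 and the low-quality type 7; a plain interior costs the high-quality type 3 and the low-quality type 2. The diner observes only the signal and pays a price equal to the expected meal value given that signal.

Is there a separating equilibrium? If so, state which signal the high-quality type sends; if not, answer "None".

None

Try high-quality → elaborate interior, low-quality → plain interior:
  Under separation the diner infers type exactly: elaborate interior → high-quality (pays 37), plain interior → low-quality (pays 25).
  High-quality: elaborate interior gives 37 − 2 = 35; plain interior gives 25 − 3 = 22. No deviation. ✓
  Low-quality: plain interior gives 25 − 2 = 23; elaborate interior gives 37 − 7 = 30. Would deviate. ✗
Try high-quality → plain interior, low-quality → elaborate interior:
  Under separation the diner infers type exactly: plain interior → high-quality (pays 37), elaborate interior → low-quality (pays 25).
  High-quality: plain interior gives 37 − 3 = 34; elaborate interior gives 25 − 2 = 23. No deviation. ✓
  Low-quality: elaborate interior gives 25 − 7 = 18; plain interior gives 37 − 2 = 35. Would deviate. ✗
Neither assignment is incentive-compatible.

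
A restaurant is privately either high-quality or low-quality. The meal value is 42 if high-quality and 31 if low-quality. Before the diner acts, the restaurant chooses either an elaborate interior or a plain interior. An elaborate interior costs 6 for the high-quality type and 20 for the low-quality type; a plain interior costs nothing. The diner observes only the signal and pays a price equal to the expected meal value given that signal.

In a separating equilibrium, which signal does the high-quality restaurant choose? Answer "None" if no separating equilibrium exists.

elaborate interior

Try high-quality → elaborate interior, low-quality → plain interior:
  If types separate, elaborate interior earns payment 42 and plain interior earns 31.
  High-quality: elaborate interior gives 42 − 6 = 36; plain interior gives 31 − 0 = 31. No deviation. ✓
  Low-quality: plain interior gives 31 − 0 = 31; elaborate interior gives 42 − 20 = 22. No deviation. ✓
Both hold — the high-quality type sends elaborate interior.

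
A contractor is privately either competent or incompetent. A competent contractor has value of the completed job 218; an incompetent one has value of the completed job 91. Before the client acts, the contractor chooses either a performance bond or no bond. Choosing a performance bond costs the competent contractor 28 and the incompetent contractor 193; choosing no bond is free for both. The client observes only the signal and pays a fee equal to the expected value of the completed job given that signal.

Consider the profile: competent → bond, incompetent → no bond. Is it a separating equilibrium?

If types separate, bond earns payment 218 and no bond earns 91.
Competent: bond gives 218 − 28 = 190; no bond gives 91 − 0 = 91. No deviation. ✓
Incompetent: no bond gives 91 − 0 = 91; bond gives 218 − 193 = 25. No deviation. ✓
Neither type gains from mimicking the other.

Yes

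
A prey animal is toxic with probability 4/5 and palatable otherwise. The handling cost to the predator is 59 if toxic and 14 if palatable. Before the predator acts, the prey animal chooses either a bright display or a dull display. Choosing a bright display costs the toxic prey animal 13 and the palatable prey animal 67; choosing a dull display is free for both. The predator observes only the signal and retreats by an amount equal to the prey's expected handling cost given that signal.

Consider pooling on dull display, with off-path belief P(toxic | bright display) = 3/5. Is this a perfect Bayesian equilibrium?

Yes

At the pooled signal (dull display) the predator holds the prior 4/5 and pays 4/5·59 + 1/5·14 = 50. Off-path (bright display) belief 3/5 gives 3/5·59 + 2/5·14 = 41.
Toxic: dull display gives 50 − 0 = 50; bright display gives 41 − 13 = 28. Stays. ✓
Palatable: dull display gives 50 − 0 = 50; bright display gives 41 − 67 = -26. Stays. ✓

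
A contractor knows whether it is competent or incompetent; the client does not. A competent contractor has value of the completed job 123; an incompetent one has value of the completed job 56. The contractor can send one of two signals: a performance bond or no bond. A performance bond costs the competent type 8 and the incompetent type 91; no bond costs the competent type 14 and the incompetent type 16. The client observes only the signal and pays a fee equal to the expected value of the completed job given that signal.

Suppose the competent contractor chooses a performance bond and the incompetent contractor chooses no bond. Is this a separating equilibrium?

Yes

If types separate, bond earns payment 123 and no bond earns 56.
Competent: bond gives 123 − 8 = 115; no bond gives 56 − 14 = 42. No deviation. ✓
Incompetent: no bond gives 56 − 16 = 40; bond gives 123 − 91 = 32. No deviation. ✓
Neither type gains from mimicking the other.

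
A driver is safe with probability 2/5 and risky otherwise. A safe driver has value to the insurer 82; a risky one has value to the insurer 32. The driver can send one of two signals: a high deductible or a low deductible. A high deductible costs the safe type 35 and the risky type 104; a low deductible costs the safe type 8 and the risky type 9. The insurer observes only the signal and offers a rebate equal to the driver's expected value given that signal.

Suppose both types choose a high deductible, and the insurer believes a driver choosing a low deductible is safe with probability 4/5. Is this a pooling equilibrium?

No

At the pooled signal (high deductible) the insurer holds the prior 2/5 and pays 2/5·82 + 3/5·32 = 52. Off-path (low deductible) belief 4/5 gives 4/5·82 + 1/5·32 = 72.
Safe: high deductible gives 52 − 35 = 17; low deductible gives 72 − 8 = 64. Deviates. ✗
Risky: high deductible gives 52 − 104 = -52; low deductible gives 72 − 9 = 63. Deviates. ✗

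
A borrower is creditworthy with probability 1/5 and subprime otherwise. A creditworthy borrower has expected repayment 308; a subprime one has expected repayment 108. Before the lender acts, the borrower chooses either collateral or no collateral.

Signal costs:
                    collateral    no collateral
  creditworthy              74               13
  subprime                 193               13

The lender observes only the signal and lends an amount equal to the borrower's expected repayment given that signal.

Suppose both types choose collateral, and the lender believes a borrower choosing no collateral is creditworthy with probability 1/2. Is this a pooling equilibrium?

At the pooled signal (collateral) the lender holds the prior 1/5 and pays 1/5·308 + 4/5·108 = 148. Off-path (no collateral) belief 1/2 gives 1/2·308 + 1/2·108 = 208.
Creditworthy: collateral gives 148 − 74 = 74; no collateral gives 208 − 13 = 195. Deviates. ✗
Subprime: collateral gives 148 − 193 = -45; no collateral gives 208 − 13 = 195. Deviates. ✗

No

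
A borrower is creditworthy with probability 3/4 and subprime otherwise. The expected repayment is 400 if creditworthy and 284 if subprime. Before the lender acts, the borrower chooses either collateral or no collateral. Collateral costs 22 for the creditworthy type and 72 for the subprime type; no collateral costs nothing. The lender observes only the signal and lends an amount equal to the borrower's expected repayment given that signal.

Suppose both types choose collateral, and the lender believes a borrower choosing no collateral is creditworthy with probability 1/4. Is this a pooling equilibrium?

On the equilibrium path (collateral) the lender holds the prior 3/4 and pays 3/4·400 + 1/4·284 = 371. Off-path (no collateral) belief 1/4 gives 1/4·400 + 3/4·284 = 313.
Creditworthy: collateral gives 371 − 22 = 349; no collateral gives 313 − 0 = 313. Stays. ✓
Subprime: collateral gives 371 − 72 = 299; no collateral gives 313 − 0 = 313. Deviates. ✗

No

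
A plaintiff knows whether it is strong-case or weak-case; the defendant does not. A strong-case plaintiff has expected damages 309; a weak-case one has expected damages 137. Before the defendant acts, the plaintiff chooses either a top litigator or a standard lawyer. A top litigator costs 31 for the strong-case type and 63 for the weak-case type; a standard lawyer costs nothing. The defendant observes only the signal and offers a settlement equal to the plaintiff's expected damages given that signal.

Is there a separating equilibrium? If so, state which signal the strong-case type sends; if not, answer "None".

Try strong-case → top litigator, weak-case → standard lawyer:
  Under separation the defendant infers type exactly: top litigator → strong-case (pays 309), standard lawyer → weak-case (pays 137).
  Strong-case: top litigator gives 309 − 31 = 278; standard lawyer gives 137 − 0 = 137. No deviation. ✓
  Weak-case: standard lawyer gives 137 − 0 = 137; top litigator gives 309 − 63 = 246. Would deviate. ✗
Try strong-case → standard lawyer, weak-case → top litigator:
  Under separation the defendant infers type exactly: standard lawyer → strong-case (pays 309), top litigator → weak-case (pays 137).
  Strong-case: standard lawyer gives 309 − 0 = 309; top litigator gives 137 − 31 = 106. No deviation. ✓
  Weak-case: top litigator gives 137 − 63 = 74; standard lawyer gives 309 − 0 = 309. Would deviate. ✗
Neither assignment is incentive-compatible.

None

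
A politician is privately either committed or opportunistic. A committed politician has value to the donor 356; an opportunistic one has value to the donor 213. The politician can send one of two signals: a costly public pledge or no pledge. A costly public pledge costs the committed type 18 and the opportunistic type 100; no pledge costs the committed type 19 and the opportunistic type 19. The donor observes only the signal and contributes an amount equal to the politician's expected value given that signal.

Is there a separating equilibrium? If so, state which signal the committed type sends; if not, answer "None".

None

Try committed → pledge, opportunistic → no pledge:
  Under separation the donor infers type exactly: pledge → committed (pays 356), no pledge → opportunistic (pays 213).
  Committed: pledge gives 356 − 18 = 338; no pledge gives 213 − 19 = 194. No deviation. ✓
  Opportunistic: no pledge gives 213 − 19 = 194; pledge gives 356 − 100 = 256. Would deviate. ✗
Try committed → no pledge, opportunistic → pledge:
  Under separation the donor infers type exactly: no pledge → committed (pays 356), pledge → opportunistic (pays 213).
  Committed: no pledge gives 356 − 19 = 337; pledge gives 213 − 18 = 195. No deviation. ✓
  Opportunistic: pledge gives 213 − 100 = 113; no pledge gives 356 − 19 = 337. Would deviate. ✗
Neither assignment is incentive-compatible.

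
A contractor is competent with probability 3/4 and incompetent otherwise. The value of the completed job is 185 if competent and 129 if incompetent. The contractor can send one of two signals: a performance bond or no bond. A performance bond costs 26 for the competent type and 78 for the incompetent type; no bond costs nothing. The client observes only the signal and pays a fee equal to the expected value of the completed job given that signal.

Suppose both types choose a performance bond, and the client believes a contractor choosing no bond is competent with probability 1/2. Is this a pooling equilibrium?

No

At the pooled signal (bond) the client holds the prior 3/4 and pays 3/4·185 + 1/4·129 = 171. Off-path (no bond) belief 1/2 gives 1/2·185 + 1/2·129 = 157.
Competent: bond gives 171 − 26 = 145; no bond gives 157 − 0 = 157. Deviates. ✗
Incompetent: bond gives 171 − 78 = 93; no bond gives 157 − 0 = 157. Deviates. ✗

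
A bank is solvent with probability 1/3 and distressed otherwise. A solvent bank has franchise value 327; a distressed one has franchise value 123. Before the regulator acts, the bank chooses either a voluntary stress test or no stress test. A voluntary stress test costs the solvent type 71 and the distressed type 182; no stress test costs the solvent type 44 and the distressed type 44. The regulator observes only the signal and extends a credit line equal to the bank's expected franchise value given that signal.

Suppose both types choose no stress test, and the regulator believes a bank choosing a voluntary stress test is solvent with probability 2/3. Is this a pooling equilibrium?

No

At the pooled signal (no stress test) the regulator holds the prior 1/3 and pays 1/3·327 + 2/3·123 = 191. Off-path (stress test) belief 2/3 gives 2/3·327 + 1/3·123 = 259.
Solvent: no stress test gives 191 − 44 = 147; stress test gives 259 − 71 = 188. Deviates. ✗
Distressed: no stress test gives 191 − 44 = 147; stress test gives 259 − 182 = 77. Stays. ✓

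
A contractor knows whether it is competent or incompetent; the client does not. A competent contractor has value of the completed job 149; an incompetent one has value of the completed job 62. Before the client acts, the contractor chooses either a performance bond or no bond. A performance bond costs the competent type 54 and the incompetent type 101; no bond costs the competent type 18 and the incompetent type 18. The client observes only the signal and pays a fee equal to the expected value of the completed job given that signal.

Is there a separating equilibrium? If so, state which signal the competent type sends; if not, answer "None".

Try competent → bond, incompetent → no bond:
  Under separation the client infers type exactly: bond → competent (pays 149), no bond → incompetent (pays 62).
  Competent: bond gives 149 − 54 = 95; no bond gives 62 − 18 = 44. No deviation. ✓
  Incompetent: no bond gives 62 − 18 = 44; bond gives 149 − 101 = 48. Would deviate. ✗
Try competent → no bond, incompetent → bond:
  Under separation the client infers type exactly: no bond → competent (pays 149), bond → incompetent (pays 62).
  Competent: no bond gives 149 − 18 = 131; bond gives 62 − 54 = 8. No deviation. ✓
  Incompetent: bond gives 62 − 101 = -39; no bond gives 149 − 18 = 131. Would deviate. ✗
Neither assignment is incentive-compatible.

None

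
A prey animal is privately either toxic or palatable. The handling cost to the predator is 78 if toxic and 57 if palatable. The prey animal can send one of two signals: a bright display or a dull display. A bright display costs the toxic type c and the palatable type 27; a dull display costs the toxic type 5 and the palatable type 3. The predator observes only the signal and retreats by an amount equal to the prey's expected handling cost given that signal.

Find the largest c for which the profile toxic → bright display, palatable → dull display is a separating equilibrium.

26

Under separation: bright display → toxic (pays 78); dull display → palatable (pays 57).
Palatable: 57 − 3 = 54 ≥ 78 − 27 = 51. Holds regardless of c. ✓
Toxic: 78 − c ≥ 57 − 5, so c ≤ 78 − 52 = 26.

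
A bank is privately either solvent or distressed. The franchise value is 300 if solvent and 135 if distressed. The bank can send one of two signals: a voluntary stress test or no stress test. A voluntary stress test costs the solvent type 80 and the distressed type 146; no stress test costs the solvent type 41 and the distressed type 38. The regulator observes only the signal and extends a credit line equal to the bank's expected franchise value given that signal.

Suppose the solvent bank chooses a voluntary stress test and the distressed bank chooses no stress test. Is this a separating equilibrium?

No

If types separate, stress test earns payment 300 and no stress test earns 135.
Solvent: stress test gives 300 − 80 = 220; no stress test gives 135 − 41 = 94. No deviation. ✓
Distressed: no stress test gives 135 − 38 = 97; stress test gives 300 − 146 = 154. Would deviate. ✗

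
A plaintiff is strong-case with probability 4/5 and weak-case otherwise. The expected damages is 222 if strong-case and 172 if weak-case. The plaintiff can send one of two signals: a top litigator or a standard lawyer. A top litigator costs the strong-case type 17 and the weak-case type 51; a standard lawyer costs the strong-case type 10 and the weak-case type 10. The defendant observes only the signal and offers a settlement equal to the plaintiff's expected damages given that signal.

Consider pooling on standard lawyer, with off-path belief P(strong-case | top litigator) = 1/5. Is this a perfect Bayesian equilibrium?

At the pooled signal (standard lawyer) the defendant holds the prior 4/5 and pays 4/5·222 + 1/5·172 = 212. Off-path (top litigator) belief 1/5 gives 1/5·222 + 4/5·172 = 182.
Strong-case: standard lawyer gives 212 − 10 = 202; top litigator gives 182 − 17 = 165. Stays. ✓
Weak-case: standard lawyer gives 212 − 10 = 202; top litigator gives 182 − 51 = 131. Stays. ✓

Yes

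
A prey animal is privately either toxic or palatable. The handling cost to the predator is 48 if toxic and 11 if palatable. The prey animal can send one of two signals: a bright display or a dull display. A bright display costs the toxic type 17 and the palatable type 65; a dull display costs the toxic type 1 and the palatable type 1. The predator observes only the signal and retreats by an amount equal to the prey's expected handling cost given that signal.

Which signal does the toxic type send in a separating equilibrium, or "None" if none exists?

Try toxic → bright display, palatable → dull display:
  If types separate, bright display earns payment 48 and dull display earns 11.
  Toxic: bright display gives 48 − 17 = 31; dull display gives 11 − 1 = 10. No deviation. ✓
  Palatable: dull display gives 11 − 1 = 10; bright display gives 48 − 65 = -17. No deviation. ✓
Both hold — the toxic type sends bright display.

bright display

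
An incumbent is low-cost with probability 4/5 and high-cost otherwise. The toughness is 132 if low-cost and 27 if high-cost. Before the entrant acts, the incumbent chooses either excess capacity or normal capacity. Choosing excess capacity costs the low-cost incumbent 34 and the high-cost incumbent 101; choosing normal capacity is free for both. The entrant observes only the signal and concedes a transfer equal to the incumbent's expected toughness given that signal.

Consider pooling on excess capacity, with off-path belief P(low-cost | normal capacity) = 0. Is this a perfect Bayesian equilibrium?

No

On the equilibrium path (excess capacity) the entrant holds the prior 4/5 and pays 4/5·132 + 1/5·27 = 111. Off-path (normal capacity) belief 0 gives 0·132 + 1·27 = 27.
Low-cost: excess capacity gives 111 − 34 = 77; normal capacity gives 27 − 0 = 27. Stays. ✓
High-cost: excess capacity gives 111 − 101 = 10; normal capacity gives 27 − 0 = 27. Deviates. ✗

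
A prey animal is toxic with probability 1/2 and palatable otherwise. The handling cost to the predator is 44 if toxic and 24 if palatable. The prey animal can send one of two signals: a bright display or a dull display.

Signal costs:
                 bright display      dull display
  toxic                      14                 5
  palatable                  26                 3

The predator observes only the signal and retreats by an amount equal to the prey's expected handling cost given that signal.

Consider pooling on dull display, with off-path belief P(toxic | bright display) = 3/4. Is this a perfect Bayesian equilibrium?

On the equilibrium path (dull display) the predator holds the prior 1/2 and pays 1/2·44 + 1/2·24 = 34. Off-path (bright display) belief 3/4 gives 3/4·44 + 1/4·24 = 39.
Toxic: dull display gives 34 − 5 = 29; bright display gives 39 − 14 = 25. Stays. ✓
Palatable: dull display gives 34 − 3 = 31; bright display gives 39 − 26 = 13. Stays. ✓
Beliefs are Bayes-consistent on-path and both types best-respond.

Yes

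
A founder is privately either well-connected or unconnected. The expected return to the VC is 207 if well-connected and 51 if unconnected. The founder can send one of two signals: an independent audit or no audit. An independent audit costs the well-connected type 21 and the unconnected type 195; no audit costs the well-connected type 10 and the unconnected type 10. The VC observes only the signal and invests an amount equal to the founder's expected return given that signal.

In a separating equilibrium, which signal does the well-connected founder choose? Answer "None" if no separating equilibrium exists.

Try well-connected → audit, unconnected → no audit:
  If types separate, audit earns payment 207 and no audit earns 51.
  Well-connected: audit gives 207 − 21 = 186; no audit gives 51 − 10 = 41. No deviation. ✓
  Unconnected: no audit gives 51 − 10 = 41; audit gives 207 − 195 = 12. No deviation. ✓
Both hold — the well-connected type sends audit.

audit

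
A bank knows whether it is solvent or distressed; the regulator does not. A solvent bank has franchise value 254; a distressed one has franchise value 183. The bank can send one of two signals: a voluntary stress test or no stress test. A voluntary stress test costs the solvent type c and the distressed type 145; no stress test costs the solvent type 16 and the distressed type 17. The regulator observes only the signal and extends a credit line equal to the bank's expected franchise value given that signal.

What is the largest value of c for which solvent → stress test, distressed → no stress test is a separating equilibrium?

Under separation: stress test → solvent (pays 254); no stress test → distressed (pays 183).
Distressed: 183 − 17 = 166 ≥ 254 − 145 = 109. Holds regardless of c. ✓
Solvent: 254 − c ≥ 183 − 16, so c ≤ 254 − 167 = 87.

87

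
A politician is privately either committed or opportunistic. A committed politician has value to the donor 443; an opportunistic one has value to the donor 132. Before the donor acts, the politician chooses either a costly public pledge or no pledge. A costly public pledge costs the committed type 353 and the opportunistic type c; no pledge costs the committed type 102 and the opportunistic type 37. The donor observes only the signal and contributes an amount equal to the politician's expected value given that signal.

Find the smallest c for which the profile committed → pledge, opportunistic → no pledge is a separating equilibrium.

348

Under separation: pledge → committed (pays 443); no pledge → opportunistic (pays 132).
Committed: 443 − 353 = 90 ≥ 132 − 102 = 30. Holds regardless of c. ✓
Opportunistic: 132 − 37 ≥ 443 − c, so c ≥ 443 − 95 = 348.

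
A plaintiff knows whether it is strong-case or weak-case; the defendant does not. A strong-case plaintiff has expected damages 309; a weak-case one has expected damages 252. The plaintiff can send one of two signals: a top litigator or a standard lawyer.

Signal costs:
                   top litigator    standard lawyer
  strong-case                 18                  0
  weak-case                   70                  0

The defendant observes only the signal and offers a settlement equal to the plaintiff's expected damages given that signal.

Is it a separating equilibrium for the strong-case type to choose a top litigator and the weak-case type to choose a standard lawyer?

Under separation the defendant infers type exactly: top litigator → strong-case (pays 309), standard lawyer → weak-case (pays 252).
Strong-case: top litigator gives 309 − 18 = 291; standard lawyer gives 252 − 0 = 252. No deviation. ✓
Weak-case: standard lawyer gives 252 − 0 = 252; top litigator gives 309 − 70 = 239. No deviation. ✓
Neither type gains from mimicking the other.

Yes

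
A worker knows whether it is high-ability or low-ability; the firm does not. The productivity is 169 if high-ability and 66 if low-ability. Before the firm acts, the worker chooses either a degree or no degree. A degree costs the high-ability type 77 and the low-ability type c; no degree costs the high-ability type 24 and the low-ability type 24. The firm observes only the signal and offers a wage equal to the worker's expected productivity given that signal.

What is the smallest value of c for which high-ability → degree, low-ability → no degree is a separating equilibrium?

127

Under separation: degree → high-ability (pays 169); no degree → low-ability (pays 66).
High-ability: 169 − 77 = 92 ≥ 66 − 24 = 42. Holds regardless of c. ✓
Low-ability: 66 − 24 ≥ 169 − c, so c ≥ 169 − 42 = 127.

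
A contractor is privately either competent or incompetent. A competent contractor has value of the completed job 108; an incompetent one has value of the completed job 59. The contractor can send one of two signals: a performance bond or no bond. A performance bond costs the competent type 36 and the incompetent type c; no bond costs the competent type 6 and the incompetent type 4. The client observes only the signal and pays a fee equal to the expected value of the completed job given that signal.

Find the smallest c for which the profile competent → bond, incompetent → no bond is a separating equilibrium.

53

Under separation: bond → competent (pays 108); no bond → incompetent (pays 59).
Competent: 108 − 36 = 72 ≥ 59 − 6 = 53. Holds regardless of c. ✓
Incompetent: 59 − 4 ≥ 108 − c, so c ≥ 108 − 55 = 53.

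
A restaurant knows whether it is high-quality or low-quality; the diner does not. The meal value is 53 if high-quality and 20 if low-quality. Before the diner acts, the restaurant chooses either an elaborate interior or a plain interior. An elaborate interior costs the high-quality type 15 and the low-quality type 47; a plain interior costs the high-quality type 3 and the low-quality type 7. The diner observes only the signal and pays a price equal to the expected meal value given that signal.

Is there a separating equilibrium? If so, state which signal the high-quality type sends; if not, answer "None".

elaborate interior

Try high-quality → elaborate interior, low-quality → plain interior:
  If types separate, elaborate interior earns payment 53 and plain interior earns 20.
  High-quality: elaborate interior gives 53 − 15 = 38; plain interior gives 20 − 3 = 17. No deviation. ✓
  Low-quality: plain interior gives 20 − 7 = 13; elaborate interior gives 53 − 47 = 6. No deviation. ✓
Both hold — the high-quality type sends elaborate interior.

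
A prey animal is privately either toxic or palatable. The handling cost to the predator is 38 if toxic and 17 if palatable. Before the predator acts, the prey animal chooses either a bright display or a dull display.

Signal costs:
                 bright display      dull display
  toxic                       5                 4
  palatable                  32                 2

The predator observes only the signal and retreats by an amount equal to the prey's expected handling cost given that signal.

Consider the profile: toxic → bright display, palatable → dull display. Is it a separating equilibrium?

Yes

Under separation the predator infers type exactly: bright display → toxic (pays 38), dull display → palatable (pays 17).
Toxic: bright display gives 38 − 5 = 33; dull display gives 17 − 4 = 13. No deviation. ✓
Palatable: dull display gives 17 − 2 = 15; bright display gives 38 − 32 = 6. No deviation. ✓
Neither type gains from mimicking the other.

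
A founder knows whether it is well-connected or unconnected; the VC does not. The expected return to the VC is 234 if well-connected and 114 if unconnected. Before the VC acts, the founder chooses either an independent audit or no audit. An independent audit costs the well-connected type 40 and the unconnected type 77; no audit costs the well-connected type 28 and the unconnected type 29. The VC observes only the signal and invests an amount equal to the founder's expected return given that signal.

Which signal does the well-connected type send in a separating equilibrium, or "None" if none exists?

None

Try well-connected → audit, unconnected → no audit:
  Under separation the VC infers type exactly: audit → well-connected (pays 234), no audit → unconnected (pays 114).
  Well-connected: audit gives 234 − 40 = 194; no audit gives 114 − 28 = 86. No deviation. ✓
  Unconnected: no audit gives 114 − 29 = 85; audit gives 234 − 77 = 157. Would deviate. ✗
Try well-connected → no audit, unconnected → audit:
  Under separation the VC infers type exactly: no audit → well-connected (pays 234), audit → unconnected (pays 114).
  Well-connected: no audit gives 234 − 28 = 206; audit gives 114 − 40 = 74. No deviation. ✓
  Unconnected: audit gives 114 − 77 = 37; no audit gives 234 − 29 = 205. Would deviate. ✗
Neither assignment is incentive-compatible.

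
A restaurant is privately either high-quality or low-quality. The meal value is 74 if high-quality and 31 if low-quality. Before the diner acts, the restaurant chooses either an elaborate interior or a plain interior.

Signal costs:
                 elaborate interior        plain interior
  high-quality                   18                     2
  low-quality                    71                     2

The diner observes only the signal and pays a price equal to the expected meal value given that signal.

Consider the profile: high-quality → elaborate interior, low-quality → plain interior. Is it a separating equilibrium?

Yes

Under separation the diner infers type exactly: elaborate interior → high-quality (pays 74), plain interior → low-quality (pays 31).
High-quality: elaborate interior gives 74 − 18 = 56; plain interior gives 31 − 2 = 29. No deviation. ✓
Low-quality: plain interior gives 31 − 2 = 29; elaborate interior gives 74 − 71 = 3. No deviation. ✓
Neither type gains from mimicking the other.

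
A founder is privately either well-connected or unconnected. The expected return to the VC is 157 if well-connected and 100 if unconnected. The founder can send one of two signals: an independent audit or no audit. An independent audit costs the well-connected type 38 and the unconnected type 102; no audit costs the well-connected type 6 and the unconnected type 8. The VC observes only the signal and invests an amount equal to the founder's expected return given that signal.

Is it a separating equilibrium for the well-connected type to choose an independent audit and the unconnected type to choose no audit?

Yes

If types separate, audit earns payment 157 and no audit earns 100.
Well-connected: audit gives 157 − 38 = 119; no audit gives 100 − 6 = 94. No deviation. ✓
Unconnected: no audit gives 100 − 8 = 92; audit gives 157 − 102 = 55. No deviation. ✓
Neither type gains from mimicking the other.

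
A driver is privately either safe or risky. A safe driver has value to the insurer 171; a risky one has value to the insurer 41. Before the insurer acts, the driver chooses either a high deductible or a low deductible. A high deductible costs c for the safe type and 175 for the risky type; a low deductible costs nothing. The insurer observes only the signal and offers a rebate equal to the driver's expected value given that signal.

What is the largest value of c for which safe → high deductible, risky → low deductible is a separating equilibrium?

130

Under separation: high deductible → safe (pays 171); low deductible → risky (pays 41).
Risky: 41 − 0 = 41 ≥ 171 − 175 = -4. Holds regardless of c. ✓
Safe: 171 − c ≥ 41 − 0, so c ≤ 171 − 41 = 130.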